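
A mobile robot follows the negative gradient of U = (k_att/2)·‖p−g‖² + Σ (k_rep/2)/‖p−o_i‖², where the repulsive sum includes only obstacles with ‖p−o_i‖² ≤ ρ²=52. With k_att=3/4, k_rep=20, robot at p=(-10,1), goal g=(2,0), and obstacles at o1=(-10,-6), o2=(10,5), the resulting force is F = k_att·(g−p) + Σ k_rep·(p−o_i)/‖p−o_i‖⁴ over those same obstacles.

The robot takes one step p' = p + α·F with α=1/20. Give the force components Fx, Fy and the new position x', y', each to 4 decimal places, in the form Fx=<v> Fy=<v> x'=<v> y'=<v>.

F_att = 3/4·(g−p) = 3/4·(12,-1) = (9.0000,-0.7500)
o1: d²=49 ≤ ρ²=52; F_rep = 20·(0,7)/49² = (0.0000,0.0583)
o2: d²=416 > ρ²=52 → inactive
F = F_att + ΣF_rep = (9.0000,-0.6917)
p' = p + 1/20·F = (-9.5500,0.9654)

Fx=9.0000 Fy=-0.6917 x'=-9.5500 y'=0.9654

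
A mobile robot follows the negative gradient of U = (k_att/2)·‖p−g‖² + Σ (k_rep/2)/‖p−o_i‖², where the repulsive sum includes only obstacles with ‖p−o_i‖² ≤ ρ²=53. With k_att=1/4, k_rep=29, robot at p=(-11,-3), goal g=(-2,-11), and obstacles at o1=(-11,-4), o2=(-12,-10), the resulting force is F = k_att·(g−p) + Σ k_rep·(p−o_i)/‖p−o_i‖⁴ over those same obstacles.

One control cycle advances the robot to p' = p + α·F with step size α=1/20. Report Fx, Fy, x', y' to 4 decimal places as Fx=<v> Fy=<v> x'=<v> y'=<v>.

Fx=2.2616 Fy=27.0812 x'=-10.8869 y'=-1.6459

F_att = 1/4·(g−p) = 1/4·(9,-8) = (2.2500,-2.0000)
o1: d²=1 ≤ ρ²=53; F_rep = 29·(0,1)/1² = (0.0000,29.0000)
o2: d²=50 ≤ ρ²=53; F_rep = 29·(1,7)/50² = (0.0116,0.0812)
F = F_att + ΣF_rep = (2.2616,27.0812)
p' = p + 1/20·F = (-10.8869,-1.6459)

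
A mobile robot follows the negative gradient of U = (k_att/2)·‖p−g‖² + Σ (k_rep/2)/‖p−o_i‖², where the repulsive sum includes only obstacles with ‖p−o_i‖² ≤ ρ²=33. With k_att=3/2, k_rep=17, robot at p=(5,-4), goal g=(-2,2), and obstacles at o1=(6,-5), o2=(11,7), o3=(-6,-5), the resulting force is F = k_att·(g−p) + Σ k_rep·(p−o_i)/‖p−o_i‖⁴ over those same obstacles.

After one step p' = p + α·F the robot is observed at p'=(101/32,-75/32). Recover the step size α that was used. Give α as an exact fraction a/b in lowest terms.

α = 1/8

F_att = 3/2·(g−p) = 3/2·(-7,6) = (-10.5000,9.0000)
o1: d²=2 ≤ ρ²=33; F_rep = 17·(-1,1)/2² = (-4.2500,4.2500)
o2: d²=157 > ρ²=33 → inactive
o3: d²=122 > ρ²=33 → inactive
F = F_att + ΣF_rep = (-14.7500,13.2500)
Δp = p'−p = (-1.8438,1.6562); α = Δx/Fx = (-59/32) / (-59/4) = 1/8
check: Δy/Fy = (53/32) / (53/4) = 1/8 ✓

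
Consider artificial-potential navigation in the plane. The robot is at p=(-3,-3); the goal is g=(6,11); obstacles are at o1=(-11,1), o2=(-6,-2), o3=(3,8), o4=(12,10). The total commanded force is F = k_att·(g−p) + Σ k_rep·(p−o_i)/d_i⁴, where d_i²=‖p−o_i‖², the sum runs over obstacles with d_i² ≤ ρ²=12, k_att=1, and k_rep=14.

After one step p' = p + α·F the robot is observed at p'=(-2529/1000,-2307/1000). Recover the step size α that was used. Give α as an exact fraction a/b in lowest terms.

F_att = 1·(g−p) = 1·(9,14) = (9.0000,14.0000)
o1: d²=80 > ρ²=12 → inactive
o2: d²=10 ≤ ρ²=12; F_rep = 14·(3,-1)/10² = (0.4200,-0.1400)
o3: d²=157 > ρ²=12 → inactive
o4: d²=394 > ρ²=12 → inactive
F = F_att + ΣF_rep = (9.4200,13.8600)
Δp = p'−p = (0.4710,0.6930); α = Δx/Fx = (471/1000) / (471/50) = 1/20
check: Δy/Fy = (693/1000) / (693/50) = 1/20 ✓

α = 1/20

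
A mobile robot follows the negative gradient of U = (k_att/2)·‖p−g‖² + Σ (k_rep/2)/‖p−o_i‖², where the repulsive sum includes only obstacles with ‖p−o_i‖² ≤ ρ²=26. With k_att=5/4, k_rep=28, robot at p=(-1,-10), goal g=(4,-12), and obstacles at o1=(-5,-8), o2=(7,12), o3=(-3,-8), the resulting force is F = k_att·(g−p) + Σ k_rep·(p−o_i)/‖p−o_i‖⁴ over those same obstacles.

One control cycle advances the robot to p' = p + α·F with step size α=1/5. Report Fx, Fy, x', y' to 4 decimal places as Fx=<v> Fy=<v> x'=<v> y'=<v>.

Fx=7.4050 Fy=-3.5150 x'=0.4810 y'=-10.7030

F_att = 5/4·(g−p) = 5/4·(5,-2) = (6.2500,-2.5000)
o1: d²=20 ≤ ρ²=26; F_rep = 28·(4,-2)/20² = (0.2800,-0.1400)
o2: d²=548 > ρ²=26 → inactive
o3: d²=8 ≤ ρ²=26; F_rep = 28·(2,-2)/8² = (0.8750,-0.8750)
F = F_att + ΣF_rep = (7.4050,-3.5150)
p' = p + 1/5·F = (0.4810,-10.7030)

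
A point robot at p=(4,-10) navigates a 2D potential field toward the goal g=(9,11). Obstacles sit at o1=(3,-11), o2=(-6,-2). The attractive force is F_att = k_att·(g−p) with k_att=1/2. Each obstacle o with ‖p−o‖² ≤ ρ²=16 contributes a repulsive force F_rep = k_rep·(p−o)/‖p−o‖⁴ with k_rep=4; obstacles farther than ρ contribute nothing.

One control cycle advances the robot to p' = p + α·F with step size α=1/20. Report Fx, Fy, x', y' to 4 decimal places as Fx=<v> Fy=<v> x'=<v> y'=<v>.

Fx=3.5000 Fy=11.5000 x'=4.1750 y'=-9.4250

F_att = 1/2·(g−p) = 1/2·(5,21) = (2.5000,10.5000)
o1: d²=2 ≤ ρ²=16; F_rep = 4·(1,1)/2² = (1.0000,1.0000)
o2: d²=164 > ρ²=16 → inactive
F = F_att + ΣF_rep = (3.5000,11.5000)
p' = p + 1/20·F = (4.1750,-9.4250)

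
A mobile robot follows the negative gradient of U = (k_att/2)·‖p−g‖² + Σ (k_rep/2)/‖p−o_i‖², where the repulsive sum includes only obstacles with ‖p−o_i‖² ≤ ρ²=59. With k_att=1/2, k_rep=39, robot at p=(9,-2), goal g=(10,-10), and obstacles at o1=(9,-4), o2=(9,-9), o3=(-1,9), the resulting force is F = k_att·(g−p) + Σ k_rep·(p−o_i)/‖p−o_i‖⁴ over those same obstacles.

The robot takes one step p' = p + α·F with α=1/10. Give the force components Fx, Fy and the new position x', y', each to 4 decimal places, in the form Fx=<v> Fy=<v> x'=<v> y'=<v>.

F_att = 1/2·(g−p) = 1/2·(1,-8) = (0.5000,-4.0000)
o1: d²=4 ≤ ρ²=59; F_rep = 39·(0,2)/4² = (0.0000,4.8750)
o2: d²=49 ≤ ρ²=59; F_rep = 39·(0,7)/49² = (0.0000,0.1137)
o3: d²=221 > ρ²=59 → inactive
F = F_att + ΣF_rep = (0.5000,0.9887)
p' = p + 1/10·F = (9.0500,-1.9011)

Fx=0.5000 Fy=0.9887 x'=9.0500 y'=-1.9011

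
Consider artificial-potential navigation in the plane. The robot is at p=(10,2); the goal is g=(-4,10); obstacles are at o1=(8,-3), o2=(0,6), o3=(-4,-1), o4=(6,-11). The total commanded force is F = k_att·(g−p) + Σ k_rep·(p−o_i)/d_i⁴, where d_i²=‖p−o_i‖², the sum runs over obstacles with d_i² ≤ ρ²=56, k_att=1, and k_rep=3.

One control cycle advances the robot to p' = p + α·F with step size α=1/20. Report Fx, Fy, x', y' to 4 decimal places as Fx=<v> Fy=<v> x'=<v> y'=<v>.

F_att = 1·(g−p) = 1·(-14,8) = (-14.0000,8.0000)
o1: d²=29 ≤ ρ²=56; F_rep = 3·(2,5)/29² = (0.0071,0.0178)
o2: d²=116 > ρ²=56 → inactive
o3: d²=205 > ρ²=56 → inactive
o4: d²=185 > ρ²=56 → inactive
F = F_att + ΣF_rep = (-13.9929,8.0178)
p' = p + 1/20·F = (9.3004,2.4009)

Fx=-13.9929 Fy=8.0178 x'=9.3004 y'=2.4009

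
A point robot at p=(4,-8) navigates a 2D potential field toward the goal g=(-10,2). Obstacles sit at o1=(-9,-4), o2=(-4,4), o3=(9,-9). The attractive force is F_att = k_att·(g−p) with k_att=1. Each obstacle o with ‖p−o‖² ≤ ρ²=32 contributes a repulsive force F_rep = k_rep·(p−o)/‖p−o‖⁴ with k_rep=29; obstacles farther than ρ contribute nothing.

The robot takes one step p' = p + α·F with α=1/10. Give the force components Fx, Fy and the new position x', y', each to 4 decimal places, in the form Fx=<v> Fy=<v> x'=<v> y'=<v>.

Fx=-14.2145 Fy=10.0429 x'=2.5786 y'=-6.9957

F_att = 1·(g−p) = 1·(-14,10) = (-14.0000,10.0000)
o1: d²=185 > ρ²=32 → inactive
o2: d²=208 > ρ²=32 → inactive
o3: d²=26 ≤ ρ²=32; F_rep = 29·(-5,1)/26² = (-0.2145,0.0429)
F = F_att + ΣF_rep = (-14.2145,10.0429)
p' = p + 1/10·F = (2.5786,-6.9957)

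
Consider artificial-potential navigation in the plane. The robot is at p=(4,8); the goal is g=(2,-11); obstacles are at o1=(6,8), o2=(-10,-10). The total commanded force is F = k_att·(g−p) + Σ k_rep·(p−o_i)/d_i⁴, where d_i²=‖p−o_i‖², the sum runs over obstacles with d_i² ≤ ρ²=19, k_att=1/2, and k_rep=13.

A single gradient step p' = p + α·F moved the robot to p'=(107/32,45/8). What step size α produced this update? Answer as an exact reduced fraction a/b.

F_att = 1/2·(g−p) = 1/2·(-2,-19) = (-1.0000,-9.5000)
o1: d²=4 ≤ ρ²=19; F_rep = 13·(-2,0)/4² = (-1.6250,0.0000)
o2: d²=520 > ρ²=19 → inactive
F = F_att + ΣF_rep = (-2.6250,-9.5000)
Δp = p'−p = (-0.6562,-2.3750); α = Δx/Fx = (-21/32) / (-21/8) = 1/4
check: Δy/Fy = (-19/8) / (-19/2) = 1/4 ✓

α = 1/4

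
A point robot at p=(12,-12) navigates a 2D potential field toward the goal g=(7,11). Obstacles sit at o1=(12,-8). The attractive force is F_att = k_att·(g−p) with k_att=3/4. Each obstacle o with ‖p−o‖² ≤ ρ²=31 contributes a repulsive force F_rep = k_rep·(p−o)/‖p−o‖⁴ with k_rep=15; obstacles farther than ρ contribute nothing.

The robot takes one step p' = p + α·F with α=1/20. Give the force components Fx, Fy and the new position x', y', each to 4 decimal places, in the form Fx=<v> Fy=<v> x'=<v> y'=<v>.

F_att = 3/4·(g−p) = 3/4·(-5,23) = (-3.7500,17.2500)
o1: d²=16 ≤ ρ²=31; F_rep = 15·(0,-4)/16² = (0.0000,-0.2344)
F = F_att + ΣF_rep = (-3.7500,17.0156)
p' = p + 1/20·F = (11.8125,-11.1492)

Fx=-3.7500 Fy=17.0156 x'=11.8125 y'=-11.1492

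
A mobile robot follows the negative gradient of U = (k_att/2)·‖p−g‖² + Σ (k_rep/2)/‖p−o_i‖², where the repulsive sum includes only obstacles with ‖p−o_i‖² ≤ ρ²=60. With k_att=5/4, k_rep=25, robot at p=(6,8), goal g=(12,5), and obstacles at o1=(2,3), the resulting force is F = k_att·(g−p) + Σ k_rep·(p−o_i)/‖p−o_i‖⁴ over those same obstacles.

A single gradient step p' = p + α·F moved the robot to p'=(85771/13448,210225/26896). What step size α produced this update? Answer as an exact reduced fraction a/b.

α = 1/20

F_att = 5/4·(g−p) = 5/4·(6,-3) = (7.5000,-3.7500)
o1: d²=41 ≤ ρ²=60; F_rep = 25·(4,5)/41² = (0.0595,0.0744)
F = F_att + ΣF_rep = (7.5595,-3.6756)
Δp = p'−p = (0.3780,-0.1838); α = Δx/Fx = (5083/13448) / (25415/3362) = 1/20
check: Δy/Fy = (-4943/26896) / (-24715/6724) = 1/20 ✓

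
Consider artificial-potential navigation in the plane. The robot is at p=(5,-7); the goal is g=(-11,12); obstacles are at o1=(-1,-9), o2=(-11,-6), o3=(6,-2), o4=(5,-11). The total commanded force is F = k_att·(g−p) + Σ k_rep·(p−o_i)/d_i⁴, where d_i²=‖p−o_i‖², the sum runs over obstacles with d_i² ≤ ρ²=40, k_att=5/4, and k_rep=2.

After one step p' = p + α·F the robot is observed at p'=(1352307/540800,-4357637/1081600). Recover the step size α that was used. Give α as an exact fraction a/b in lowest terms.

F_att = 5/4·(g−p) = 5/4·(-16,19) = (-20.0000,23.7500)
o1: d²=40 ≤ ρ²=40; F_rep = 2·(6,2)/40² = (0.0075,0.0025)
o2: d²=257 > ρ²=40 → inactive
o3: d²=26 ≤ ρ²=40; F_rep = 2·(-1,-5)/26² = (-0.0030,-0.0148)
o4: d²=16 ≤ ρ²=40; F_rep = 2·(0,4)/16² = (0.0000,0.0312)
F = F_att + ΣF_rep = (-19.9955,23.7690)
Δp = p'−p = (-2.4994,2.9711); α = Δx/Fx = (-1351693/540800) / (-1351693/67600) = 1/8
check: Δy/Fy = (3213563/1081600) / (3213563/135200) = 1/8 ✓

α = 1/8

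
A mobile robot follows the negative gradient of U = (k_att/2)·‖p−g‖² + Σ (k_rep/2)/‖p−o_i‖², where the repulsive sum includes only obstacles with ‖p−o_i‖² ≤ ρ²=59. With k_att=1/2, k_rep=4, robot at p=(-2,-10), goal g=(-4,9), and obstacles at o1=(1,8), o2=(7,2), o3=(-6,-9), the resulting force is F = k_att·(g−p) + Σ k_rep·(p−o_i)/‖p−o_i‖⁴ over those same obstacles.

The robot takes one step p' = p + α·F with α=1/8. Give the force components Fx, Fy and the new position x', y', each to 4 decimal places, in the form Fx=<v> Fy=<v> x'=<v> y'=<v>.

Fx=-0.9446 Fy=9.4862 x'=-2.1181 y'=-8.8142

F_att = 1/2·(g−p) = 1/2·(-2,19) = (-1.0000,9.5000)
o1: d²=333 > ρ²=59 → inactive
o2: d²=225 > ρ²=59 → inactive
o3: d²=17 ≤ ρ²=59; F_rep = 4·(4,-1)/17² = (0.0554,-0.0138)
F = F_att + ΣF_rep = (-0.9446,9.4862)
p' = p + 1/8·F = (-2.1181,-8.8142)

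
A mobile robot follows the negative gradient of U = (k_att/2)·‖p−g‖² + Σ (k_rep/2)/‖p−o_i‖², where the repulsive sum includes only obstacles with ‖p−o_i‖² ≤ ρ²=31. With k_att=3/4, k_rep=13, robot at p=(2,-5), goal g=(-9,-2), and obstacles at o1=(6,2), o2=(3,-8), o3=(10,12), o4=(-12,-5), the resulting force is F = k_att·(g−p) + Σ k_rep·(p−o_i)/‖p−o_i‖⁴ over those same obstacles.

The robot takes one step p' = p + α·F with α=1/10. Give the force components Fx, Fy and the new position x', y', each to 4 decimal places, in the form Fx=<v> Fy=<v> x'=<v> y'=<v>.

F_att = 3/4·(g−p) = 3/4·(-11,3) = (-8.2500,2.2500)
o1: d²=65 > ρ²=31 → inactive
o2: d²=10 ≤ ρ²=31; F_rep = 13·(-1,3)/10² = (-0.1300,0.3900)
o3: d²=353 > ρ²=31 → inactive
o4: d²=196 > ρ²=31 → inactive
F = F_att + ΣF_rep = (-8.3800,2.6400)
p' = p + 1/10·F = (1.1620,-4.7360)

Fx=-8.3800 Fy=2.6400 x'=1.1620 y'=-4.7360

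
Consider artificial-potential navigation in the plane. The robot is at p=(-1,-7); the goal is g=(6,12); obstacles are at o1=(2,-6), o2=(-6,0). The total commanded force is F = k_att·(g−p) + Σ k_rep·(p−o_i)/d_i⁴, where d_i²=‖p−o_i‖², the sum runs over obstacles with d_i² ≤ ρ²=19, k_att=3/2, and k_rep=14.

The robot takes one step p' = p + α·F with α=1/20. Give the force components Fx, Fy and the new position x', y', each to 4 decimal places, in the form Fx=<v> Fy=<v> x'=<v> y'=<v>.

F_att = 3/2·(g−p) = 3/2·(7,19) = (10.5000,28.5000)
o1: d²=10 ≤ ρ²=19; F_rep = 14·(-3,-1)/10² = (-0.4200,-0.1400)
o2: d²=74 > ρ²=19 → inactive
F = F_att + ΣF_rep = (10.0800,28.3600)
p' = p + 1/20·F = (-0.4960,-5.5820)

Fx=10.0800 Fy=28.3600 x'=-0.4960 y'=-5.5820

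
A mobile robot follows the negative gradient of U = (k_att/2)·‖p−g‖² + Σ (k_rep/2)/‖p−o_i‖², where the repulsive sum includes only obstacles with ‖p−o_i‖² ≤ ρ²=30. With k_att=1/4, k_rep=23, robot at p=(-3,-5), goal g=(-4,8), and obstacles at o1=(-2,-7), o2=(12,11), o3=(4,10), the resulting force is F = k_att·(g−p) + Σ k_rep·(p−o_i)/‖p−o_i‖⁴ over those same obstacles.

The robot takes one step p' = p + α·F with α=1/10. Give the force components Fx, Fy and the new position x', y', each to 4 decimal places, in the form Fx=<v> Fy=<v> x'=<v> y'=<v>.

Fx=-1.1700 Fy=5.0900 x'=-3.1170 y'=-4.4910

F_att = 1/4·(g−p) = 1/4·(-1,13) = (-0.2500,3.2500)
o1: d²=5 ≤ ρ²=30; F_rep = 23·(-1,2)/5² = (-0.9200,1.8400)
o2: d²=481 > ρ²=30 → inactive
o3: d²=274 > ρ²=30 → inactive
F = F_att + ΣF_rep = (-1.1700,5.0900)
p' = p + 1/10·F = (-3.1170,-4.4910)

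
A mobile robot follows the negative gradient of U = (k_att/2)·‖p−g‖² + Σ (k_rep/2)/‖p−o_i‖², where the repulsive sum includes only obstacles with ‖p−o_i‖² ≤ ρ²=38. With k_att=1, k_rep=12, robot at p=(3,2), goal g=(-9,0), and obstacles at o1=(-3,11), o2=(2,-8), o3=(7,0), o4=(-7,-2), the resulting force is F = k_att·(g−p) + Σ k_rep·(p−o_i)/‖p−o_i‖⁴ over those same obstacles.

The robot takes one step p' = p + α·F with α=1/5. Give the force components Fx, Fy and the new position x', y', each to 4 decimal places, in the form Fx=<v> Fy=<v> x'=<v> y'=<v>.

Fx=-12.1200 Fy=-1.9400 x'=0.5760 y'=1.6120

F_att = 1·(g−p) = 1·(-12,-2) = (-12.0000,-2.0000)
o1: d²=117 > ρ²=38 → inactive
o2: d²=101 > ρ²=38 → inactive
o3: d²=20 ≤ ρ²=38; F_rep = 12·(-4,2)/20² = (-0.1200,0.0600)
o4: d²=116 > ρ²=38 → inactive
F = F_att + ΣF_rep = (-12.1200,-1.9400)
p' = p + 1/5·F = (0.5760,1.6120)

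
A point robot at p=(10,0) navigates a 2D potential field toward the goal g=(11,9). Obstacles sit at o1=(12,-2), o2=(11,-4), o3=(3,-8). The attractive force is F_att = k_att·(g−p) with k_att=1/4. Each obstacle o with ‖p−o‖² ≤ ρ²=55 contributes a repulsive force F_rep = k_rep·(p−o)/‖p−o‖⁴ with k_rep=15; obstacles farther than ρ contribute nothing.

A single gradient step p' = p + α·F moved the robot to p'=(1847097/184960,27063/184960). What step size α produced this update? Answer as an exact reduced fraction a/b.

α = 1/20

F_att = 1/4·(g−p) = 1/4·(1,9) = (0.2500,2.2500)
o1: d²=8 ≤ ρ²=55; F_rep = 15·(-2,2)/8² = (-0.4688,0.4688)
o2: d²=17 ≤ ρ²=55; F_rep = 15·(-1,4)/17² = (-0.0519,0.2076)
o3: d²=113 > ρ²=55 → inactive
F = F_att + ΣF_rep = (-0.2707,2.9264)
Δp = p'−p = (-0.0135,0.1463); α = Δx/Fx = (-2503/184960) / (-2503/9248) = 1/20
check: Δy/Fy = (27063/184960) / (27063/9248) = 1/20 ✓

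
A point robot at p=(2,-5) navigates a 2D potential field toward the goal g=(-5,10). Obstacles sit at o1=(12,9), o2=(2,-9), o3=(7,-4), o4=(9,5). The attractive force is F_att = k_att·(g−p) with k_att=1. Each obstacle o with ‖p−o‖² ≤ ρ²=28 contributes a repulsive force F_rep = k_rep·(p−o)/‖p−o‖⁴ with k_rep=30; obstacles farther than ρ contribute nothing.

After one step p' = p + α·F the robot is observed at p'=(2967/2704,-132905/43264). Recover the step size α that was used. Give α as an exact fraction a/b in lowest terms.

F_att = 1·(g−p) = 1·(-7,15) = (-7.0000,15.0000)
o1: d²=296 > ρ²=28 → inactive
o2: d²=16 ≤ ρ²=28; F_rep = 30·(0,4)/16² = (0.0000,0.4688)
o3: d²=26 ≤ ρ²=28; F_rep = 30·(-5,-1)/26² = (-0.2219,-0.0444)
o4: d²=149 > ρ²=28 → inactive
F = F_att + ΣF_rep = (-7.2219,15.4244)
Δp = p'−p = (-0.9027,1.9280); α = Δx/Fx = (-2441/2704) / (-2441/338) = 1/8
check: Δy/Fy = (83415/43264) / (83415/5408) = 1/8 ✓

α = 1/8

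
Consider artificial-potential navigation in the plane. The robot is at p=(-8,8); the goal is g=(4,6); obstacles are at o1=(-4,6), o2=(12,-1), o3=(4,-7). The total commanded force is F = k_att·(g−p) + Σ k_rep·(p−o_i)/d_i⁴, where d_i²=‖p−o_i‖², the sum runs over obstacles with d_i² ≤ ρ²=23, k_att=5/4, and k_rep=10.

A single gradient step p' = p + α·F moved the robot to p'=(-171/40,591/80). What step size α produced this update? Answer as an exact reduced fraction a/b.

F_att = 5/4·(g−p) = 5/4·(12,-2) = (15.0000,-2.5000)
o1: d²=20 ≤ ρ²=23; F_rep = 10·(-4,2)/20² = (-0.1000,0.0500)
o2: d²=481 > ρ²=23 → inactive
o3: d²=369 > ρ²=23 → inactive
F = F_att + ΣF_rep = (14.9000,-2.4500)
Δp = p'−p = (3.7250,-0.6125); α = Δx/Fx = (149/40) / (149/10) = 1/4
check: Δy/Fy = (-49/80) / (-49/20) = 1/4 ✓

α = 1/4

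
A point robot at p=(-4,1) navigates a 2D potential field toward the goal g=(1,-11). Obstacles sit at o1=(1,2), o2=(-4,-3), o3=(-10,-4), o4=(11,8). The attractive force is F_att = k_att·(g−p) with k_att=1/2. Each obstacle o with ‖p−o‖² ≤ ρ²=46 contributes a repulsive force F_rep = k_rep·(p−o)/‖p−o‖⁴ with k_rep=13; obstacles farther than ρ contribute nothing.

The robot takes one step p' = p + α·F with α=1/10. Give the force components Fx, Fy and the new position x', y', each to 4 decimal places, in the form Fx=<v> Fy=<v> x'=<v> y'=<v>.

Fx=2.4038 Fy=-5.8161 x'=-3.7596 y'=0.4184

F_att = 1/2·(g−p) = 1/2·(5,-12) = (2.5000,-6.0000)
o1: d²=26 ≤ ρ²=46; F_rep = 13·(-5,-1)/26² = (-0.0962,-0.0192)
o2: d²=16 ≤ ρ²=46; F_rep = 13·(0,4)/16² = (0.0000,0.2031)
o3: d²=61 > ρ²=46 → inactive
o4: d²=274 > ρ²=46 → inactive
F = F_att + ΣF_rep = (2.4038,-5.8161)
p' = p + 1/10·F = (-3.7596,0.4184)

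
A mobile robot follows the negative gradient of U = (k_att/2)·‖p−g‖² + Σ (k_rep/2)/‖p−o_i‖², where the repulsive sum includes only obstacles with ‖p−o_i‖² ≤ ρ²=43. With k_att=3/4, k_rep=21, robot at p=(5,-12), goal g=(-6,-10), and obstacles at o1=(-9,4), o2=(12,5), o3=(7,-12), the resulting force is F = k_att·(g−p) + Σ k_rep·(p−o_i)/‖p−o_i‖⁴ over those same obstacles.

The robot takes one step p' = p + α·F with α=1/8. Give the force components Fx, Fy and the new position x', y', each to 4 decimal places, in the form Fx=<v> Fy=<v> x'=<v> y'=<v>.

F_att = 3/4·(g−p) = 3/4·(-11,2) = (-8.2500,1.5000)
o1: d²=452 > ρ²=43 → inactive
o2: d²=338 > ρ²=43 → inactive
o3: d²=4 ≤ ρ²=43; F_rep = 21·(-2,0)/4² = (-2.6250,0.0000)
F = F_att + ΣF_rep = (-10.8750,1.5000)
p' = p + 1/8·F = (3.6406,-11.8125)

Fx=-10.8750 Fy=1.5000 x'=3.6406 y'=-11.8125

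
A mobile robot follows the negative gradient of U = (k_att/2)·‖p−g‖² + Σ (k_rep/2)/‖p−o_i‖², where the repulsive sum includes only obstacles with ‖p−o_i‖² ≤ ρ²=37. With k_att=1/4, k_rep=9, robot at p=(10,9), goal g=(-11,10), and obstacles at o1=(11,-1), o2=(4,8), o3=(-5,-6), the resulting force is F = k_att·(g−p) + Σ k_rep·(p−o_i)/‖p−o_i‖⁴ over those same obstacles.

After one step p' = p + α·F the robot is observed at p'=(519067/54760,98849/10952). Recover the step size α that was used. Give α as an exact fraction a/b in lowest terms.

F_att = 1/4·(g−p) = 1/4·(-21,1) = (-5.2500,0.2500)
o1: d²=101 > ρ²=37 → inactive
o2: d²=37 ≤ ρ²=37; F_rep = 9·(6,1)/37² = (0.0394,0.0066)
o3: d²=450 > ρ²=37 → inactive
F = F_att + ΣF_rep = (-5.2106,0.2566)
Δp = p'−p = (-0.5211,0.0257); α = Δx/Fx = (-28533/54760) / (-28533/5476) = 1/10
check: Δy/Fy = (281/10952) / (1405/5476) = 1/10 ✓

α = 1/10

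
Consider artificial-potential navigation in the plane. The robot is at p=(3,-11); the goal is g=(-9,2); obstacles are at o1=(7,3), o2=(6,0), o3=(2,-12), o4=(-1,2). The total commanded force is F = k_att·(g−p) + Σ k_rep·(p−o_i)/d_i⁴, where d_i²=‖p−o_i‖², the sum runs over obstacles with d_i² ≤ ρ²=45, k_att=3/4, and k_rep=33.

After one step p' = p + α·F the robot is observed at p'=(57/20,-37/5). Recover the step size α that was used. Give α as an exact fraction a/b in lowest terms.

α = 1/5

F_att = 3/4·(g−p) = 3/4·(-12,13) = (-9.0000,9.7500)
o1: d²=212 > ρ²=45 → inactive
o2: d²=130 > ρ²=45 → inactive
o3: d²=2 ≤ ρ²=45; F_rep = 33·(1,1)/2² = (8.2500,8.2500)
o4: d²=185 > ρ²=45 → inactive
F = F_att + ΣF_rep = (-0.7500,18.0000)
Δp = p'−p = (-0.1500,3.6000); α = Δx/Fx = (-3/20) / (-3/4) = 1/5
check: Δy/Fy = (18/5) / (18) = 1/5 ✓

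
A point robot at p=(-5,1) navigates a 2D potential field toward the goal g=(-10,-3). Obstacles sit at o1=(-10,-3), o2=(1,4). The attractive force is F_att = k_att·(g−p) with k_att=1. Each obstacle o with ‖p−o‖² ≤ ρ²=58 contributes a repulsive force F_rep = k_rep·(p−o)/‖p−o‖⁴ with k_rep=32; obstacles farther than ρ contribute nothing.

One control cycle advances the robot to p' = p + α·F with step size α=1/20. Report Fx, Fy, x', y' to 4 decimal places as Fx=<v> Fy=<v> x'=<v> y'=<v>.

Fx=-4.9996 Fy=-3.9713 x'=-5.2500 y'=0.8014

F_att = 1·(g−p) = 1·(-5,-4) = (-5.0000,-4.0000)
o1: d²=41 ≤ ρ²=58; F_rep = 32·(5,4)/41² = (0.0952,0.0761)
o2: d²=45 ≤ ρ²=58; F_rep = 32·(-6,-3)/45² = (-0.0948,-0.0474)
F = F_att + ΣF_rep = (-4.9996,-3.9713)
p' = p + 1/20·F = (-5.2500,0.8014)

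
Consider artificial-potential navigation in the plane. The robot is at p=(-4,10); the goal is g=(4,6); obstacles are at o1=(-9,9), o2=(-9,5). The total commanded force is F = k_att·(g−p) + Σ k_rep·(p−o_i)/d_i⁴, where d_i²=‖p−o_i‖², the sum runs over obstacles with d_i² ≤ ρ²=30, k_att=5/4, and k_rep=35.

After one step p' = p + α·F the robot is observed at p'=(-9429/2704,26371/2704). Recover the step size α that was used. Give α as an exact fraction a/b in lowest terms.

α = 1/20

F_att = 5/4·(g−p) = 5/4·(8,-4) = (10.0000,-5.0000)
o1: d²=26 ≤ ρ²=30; F_rep = 35·(5,1)/26² = (0.2589,0.0518)
o2: d²=50 > ρ²=30 → inactive
F = F_att + ΣF_rep = (10.2589,-4.9482)
Δp = p'−p = (0.5129,-0.2474); α = Δx/Fx = (1387/2704) / (6935/676) = 1/20
check: Δy/Fy = (-669/2704) / (-3345/676) = 1/20 ✓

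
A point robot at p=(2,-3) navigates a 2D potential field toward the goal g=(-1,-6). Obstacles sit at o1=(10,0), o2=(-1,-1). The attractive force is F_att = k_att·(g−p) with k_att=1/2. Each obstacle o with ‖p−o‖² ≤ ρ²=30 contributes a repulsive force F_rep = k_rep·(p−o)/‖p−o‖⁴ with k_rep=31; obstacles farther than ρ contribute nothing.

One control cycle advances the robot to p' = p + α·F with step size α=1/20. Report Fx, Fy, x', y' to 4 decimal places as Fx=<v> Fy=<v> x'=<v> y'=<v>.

Fx=-0.9497 Fy=-1.8669 x'=1.9525 y'=-3.0933

F_att = 1/2·(g−p) = 1/2·(-3,-3) = (-1.5000,-1.5000)
o1: d²=73 > ρ²=30 → inactive
o2: d²=13 ≤ ρ²=30; F_rep = 31·(3,-2)/13² = (0.5503,-0.3669)
F = F_att + ΣF_rep = (-0.9497,-1.8669)
p' = p + 1/20·F = (1.9525,-3.0933)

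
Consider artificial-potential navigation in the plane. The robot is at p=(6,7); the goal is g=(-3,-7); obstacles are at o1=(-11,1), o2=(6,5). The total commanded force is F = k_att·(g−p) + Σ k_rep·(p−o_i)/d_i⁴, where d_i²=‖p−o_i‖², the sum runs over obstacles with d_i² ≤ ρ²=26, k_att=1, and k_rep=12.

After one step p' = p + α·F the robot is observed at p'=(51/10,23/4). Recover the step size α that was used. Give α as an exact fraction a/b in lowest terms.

α = 1/10

F_att = 1·(g−p) = 1·(-9,-14) = (-9.0000,-14.0000)
o1: d²=325 > ρ²=26 → inactive
o2: d²=4 ≤ ρ²=26; F_rep = 12·(0,2)/4² = (0.0000,1.5000)
F = F_att + ΣF_rep = (-9.0000,-12.5000)
Δp = p'−p = (-0.9000,-1.2500); α = Δx/Fx = (-9/10) / (-9) = 1/10
check: Δy/Fy = (-5/4) / (-25/2) = 1/10 ✓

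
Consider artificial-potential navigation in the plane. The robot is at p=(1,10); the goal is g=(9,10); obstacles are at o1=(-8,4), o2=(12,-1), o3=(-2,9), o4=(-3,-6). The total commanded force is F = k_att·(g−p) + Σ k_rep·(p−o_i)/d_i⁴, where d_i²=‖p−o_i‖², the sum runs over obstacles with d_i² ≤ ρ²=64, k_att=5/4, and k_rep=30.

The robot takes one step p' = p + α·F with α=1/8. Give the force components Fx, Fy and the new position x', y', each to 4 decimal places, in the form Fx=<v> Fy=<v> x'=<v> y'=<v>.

F_att = 5/4·(g−p) = 5/4·(8,0) = (10.0000,0.0000)
o1: d²=117 > ρ²=64 → inactive
o2: d²=242 > ρ²=64 → inactive
o3: d²=10 ≤ ρ²=64; F_rep = 30·(3,1)/10² = (0.9000,0.3000)
o4: d²=272 > ρ²=64 → inactive
F = F_att + ΣF_rep = (10.9000,0.3000)
p' = p + 1/8·F = (2.3625,10.0375)

Fx=10.9000 Fy=0.3000 x'=2.3625 y'=10.0375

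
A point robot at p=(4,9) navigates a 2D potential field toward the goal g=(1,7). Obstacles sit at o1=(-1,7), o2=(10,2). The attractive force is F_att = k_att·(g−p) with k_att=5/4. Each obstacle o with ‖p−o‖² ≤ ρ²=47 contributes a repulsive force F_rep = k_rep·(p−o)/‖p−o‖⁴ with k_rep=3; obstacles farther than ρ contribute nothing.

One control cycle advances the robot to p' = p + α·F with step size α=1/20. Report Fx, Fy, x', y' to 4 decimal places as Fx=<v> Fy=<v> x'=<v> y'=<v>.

Fx=-3.7322 Fy=-2.4929 x'=3.8134 y'=8.8754

F_att = 5/4·(g−p) = 5/4·(-3,-2) = (-3.7500,-2.5000)
o1: d²=29 ≤ ρ²=47; F_rep = 3·(5,2)/29² = (0.0178,0.0071)
o2: d²=85 > ρ²=47 → inactive
F = F_att + ΣF_rep = (-3.7322,-2.4929)
p' = p + 1/20·F = (3.8134,8.8754)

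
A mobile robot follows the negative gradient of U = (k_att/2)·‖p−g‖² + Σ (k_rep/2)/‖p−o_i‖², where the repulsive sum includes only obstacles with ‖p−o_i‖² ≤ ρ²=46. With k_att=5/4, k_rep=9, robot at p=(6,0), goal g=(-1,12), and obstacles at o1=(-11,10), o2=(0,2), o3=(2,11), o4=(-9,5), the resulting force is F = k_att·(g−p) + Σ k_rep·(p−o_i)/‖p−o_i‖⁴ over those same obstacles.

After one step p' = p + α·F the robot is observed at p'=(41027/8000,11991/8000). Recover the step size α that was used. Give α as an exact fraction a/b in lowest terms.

α = 1/10

F_att = 5/4·(g−p) = 5/4·(-7,12) = (-8.7500,15.0000)
o1: d²=389 > ρ²=46 → inactive
o2: d²=40 ≤ ρ²=46; F_rep = 9·(6,-2)/40² = (0.0338,-0.0112)
o3: d²=137 > ρ²=46 → inactive
o4: d²=250 > ρ²=46 → inactive
F = F_att + ΣF_rep = (-8.7163,14.9887)
Δp = p'−p = (-0.8716,1.4989); α = Δx/Fx = (-6973/8000) / (-6973/800) = 1/10
check: Δy/Fy = (11991/8000) / (11991/800) = 1/10 ✓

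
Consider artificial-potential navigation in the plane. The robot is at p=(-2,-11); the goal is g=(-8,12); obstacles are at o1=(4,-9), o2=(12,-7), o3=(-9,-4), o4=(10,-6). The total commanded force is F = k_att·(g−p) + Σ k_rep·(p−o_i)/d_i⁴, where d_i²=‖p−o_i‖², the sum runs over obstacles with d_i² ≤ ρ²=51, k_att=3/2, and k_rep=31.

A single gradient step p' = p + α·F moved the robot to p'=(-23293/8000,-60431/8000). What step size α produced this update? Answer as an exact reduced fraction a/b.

α = 1/10

F_att = 3/2·(g−p) = 3/2·(-6,23) = (-9.0000,34.5000)
o1: d²=40 ≤ ρ²=51; F_rep = 31·(-6,-2)/40² = (-0.1163,-0.0387)
o2: d²=212 > ρ²=51 → inactive
o3: d²=98 > ρ²=51 → inactive
o4: d²=169 > ρ²=51 → inactive
F = F_att + ΣF_rep = (-9.1163,34.4612)
Δp = p'−p = (-0.9116,3.4461); α = Δx/Fx = (-7293/8000) / (-7293/800) = 1/10
check: Δy/Fy = (27569/8000) / (27569/800) = 1/10 ✓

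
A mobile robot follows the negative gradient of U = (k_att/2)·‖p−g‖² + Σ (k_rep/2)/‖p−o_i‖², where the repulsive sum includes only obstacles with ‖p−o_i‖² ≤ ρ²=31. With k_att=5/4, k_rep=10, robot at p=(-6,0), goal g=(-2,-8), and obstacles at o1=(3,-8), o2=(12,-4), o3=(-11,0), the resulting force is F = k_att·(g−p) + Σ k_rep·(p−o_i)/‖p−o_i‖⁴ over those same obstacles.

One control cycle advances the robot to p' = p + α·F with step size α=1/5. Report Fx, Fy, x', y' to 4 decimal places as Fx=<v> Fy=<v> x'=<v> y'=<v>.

Fx=5.0800 Fy=-10.0000 x'=-4.9840 y'=-2.0000

F_att = 5/4·(g−p) = 5/4·(4,-8) = (5.0000,-10.0000)
o1: d²=145 > ρ²=31 → inactive
o2: d²=340 > ρ²=31 → inactive
o3: d²=25 ≤ ρ²=31; F_rep = 10·(5,0)/25² = (0.0800,0.0000)
F = F_att + ΣF_rep = (5.0800,-10.0000)
p' = p + 1/5·F = (-4.9840,-2.0000)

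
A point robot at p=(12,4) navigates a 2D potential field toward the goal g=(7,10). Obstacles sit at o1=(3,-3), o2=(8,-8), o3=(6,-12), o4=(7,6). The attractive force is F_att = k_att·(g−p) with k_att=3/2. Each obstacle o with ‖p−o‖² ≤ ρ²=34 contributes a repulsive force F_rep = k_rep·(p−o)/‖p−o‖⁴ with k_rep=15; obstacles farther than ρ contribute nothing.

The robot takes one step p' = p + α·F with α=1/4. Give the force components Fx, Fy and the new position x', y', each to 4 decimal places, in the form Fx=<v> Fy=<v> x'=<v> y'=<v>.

F_att = 3/2·(g−p) = 3/2·(-5,6) = (-7.5000,9.0000)
o1: d²=130 > ρ²=34 → inactive
o2: d²=160 > ρ²=34 → inactive
o3: d²=292 > ρ²=34 → inactive
o4: d²=29 ≤ ρ²=34; F_rep = 15·(5,-2)/29² = (0.0892,-0.0357)
F = F_att + ΣF_rep = (-7.4108,8.9643)
p' = p + 1/4·F = (10.1473,6.2411)

Fx=-7.4108 Fy=8.9643 x'=10.1473 y'=6.2411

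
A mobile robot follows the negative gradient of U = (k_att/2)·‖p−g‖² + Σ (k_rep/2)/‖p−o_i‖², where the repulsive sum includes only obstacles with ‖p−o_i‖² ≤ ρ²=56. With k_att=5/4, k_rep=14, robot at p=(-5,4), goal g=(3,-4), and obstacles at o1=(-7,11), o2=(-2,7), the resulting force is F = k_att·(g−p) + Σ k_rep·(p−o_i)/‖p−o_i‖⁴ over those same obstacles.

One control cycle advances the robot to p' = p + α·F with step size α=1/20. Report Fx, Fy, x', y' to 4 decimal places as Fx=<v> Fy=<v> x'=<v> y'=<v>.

Fx=9.8803 Fy=-10.1645 x'=-4.5060 y'=3.4918

F_att = 5/4·(g−p) = 5/4·(8,-8) = (10.0000,-10.0000)
o1: d²=53 ≤ ρ²=56; F_rep = 14·(2,-7)/53² = (0.0100,-0.0349)
o2: d²=18 ≤ ρ²=56; F_rep = 14·(-3,-3)/18² = (-0.1296,-0.1296)
F = F_att + ΣF_rep = (9.8803,-10.1645)
p' = p + 1/20·F = (-4.5060,3.4918)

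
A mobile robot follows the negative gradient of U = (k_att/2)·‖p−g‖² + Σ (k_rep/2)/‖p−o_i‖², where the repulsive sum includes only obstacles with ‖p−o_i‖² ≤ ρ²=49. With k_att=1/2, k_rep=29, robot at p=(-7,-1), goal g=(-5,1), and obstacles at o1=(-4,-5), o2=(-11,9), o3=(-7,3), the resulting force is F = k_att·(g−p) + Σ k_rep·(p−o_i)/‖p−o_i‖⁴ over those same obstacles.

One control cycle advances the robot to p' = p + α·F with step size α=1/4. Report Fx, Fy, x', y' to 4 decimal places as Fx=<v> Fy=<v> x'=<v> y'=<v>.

Fx=0.8608 Fy=0.7325 x'=-6.7848 y'=-0.8169

F_att = 1/2·(g−p) = 1/2·(2,2) = (1.0000,1.0000)
o1: d²=25 ≤ ρ²=49; F_rep = 29·(-3,4)/25² = (-0.1392,0.1856)
o2: d²=116 > ρ²=49 → inactive
o3: d²=16 ≤ ρ²=49; F_rep = 29·(0,-4)/16² = (0.0000,-0.4531)
F = F_att + ΣF_rep = (0.8608,0.7325)
p' = p + 1/4·F = (-6.7848,-0.8169)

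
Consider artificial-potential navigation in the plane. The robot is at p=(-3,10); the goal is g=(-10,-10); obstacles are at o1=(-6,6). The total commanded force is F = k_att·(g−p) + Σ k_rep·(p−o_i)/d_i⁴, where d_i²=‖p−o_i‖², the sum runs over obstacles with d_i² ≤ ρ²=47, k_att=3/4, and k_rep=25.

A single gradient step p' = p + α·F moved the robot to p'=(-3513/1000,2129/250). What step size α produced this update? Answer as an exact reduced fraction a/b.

F_att = 3/4·(g−p) = 3/4·(-7,-20) = (-5.2500,-15.0000)
o1: d²=25 ≤ ρ²=47; F_rep = 25·(3,4)/25² = (0.1200,0.1600)
F = F_att + ΣF_rep = (-5.1300,-14.8400)
Δp = p'−p = (-0.5130,-1.4840); α = Δx/Fx = (-513/1000) / (-513/100) = 1/10
check: Δy/Fy = (-371/250) / (-371/25) = 1/10 ✓

α = 1/10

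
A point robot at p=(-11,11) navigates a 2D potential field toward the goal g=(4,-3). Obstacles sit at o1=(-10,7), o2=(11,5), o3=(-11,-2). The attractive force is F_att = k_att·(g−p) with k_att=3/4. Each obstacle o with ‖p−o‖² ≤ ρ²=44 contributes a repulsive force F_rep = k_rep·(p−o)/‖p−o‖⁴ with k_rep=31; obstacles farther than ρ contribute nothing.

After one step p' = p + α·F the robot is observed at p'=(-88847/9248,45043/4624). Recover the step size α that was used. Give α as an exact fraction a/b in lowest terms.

F_att = 3/4·(g−p) = 3/4·(15,-14) = (11.2500,-10.5000)
o1: d²=17 ≤ ρ²=44; F_rep = 31·(-1,4)/17² = (-0.1073,0.4291)
o2: d²=520 > ρ²=44 → inactive
o3: d²=169 > ρ²=44 → inactive
F = F_att + ΣF_rep = (11.1427,-10.0709)
Δp = p'−p = (1.3928,-1.2589); α = Δx/Fx = (12881/9248) / (12881/1156) = 1/8
check: Δy/Fy = (-5821/4624) / (-5821/578) = 1/8 ✓

α = 1/8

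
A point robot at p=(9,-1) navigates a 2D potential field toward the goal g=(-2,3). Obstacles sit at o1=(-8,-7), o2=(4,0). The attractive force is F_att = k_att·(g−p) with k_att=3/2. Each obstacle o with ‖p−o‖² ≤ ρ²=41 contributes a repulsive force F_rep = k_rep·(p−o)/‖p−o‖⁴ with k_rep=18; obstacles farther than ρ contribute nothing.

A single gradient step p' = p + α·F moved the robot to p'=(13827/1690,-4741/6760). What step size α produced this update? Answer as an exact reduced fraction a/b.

F_att = 3/2·(g−p) = 3/2·(-11,4) = (-16.5000,6.0000)
o1: d²=325 > ρ²=41 → inactive
o2: d²=26 ≤ ρ²=41; F_rep = 18·(5,-1)/26² = (0.1331,-0.0266)
F = F_att + ΣF_rep = (-16.3669,5.9734)
Δp = p'−p = (-0.8183,0.2987); α = Δx/Fx = (-1383/1690) / (-2766/169) = 1/20
check: Δy/Fy = (2019/6760) / (2019/338) = 1/20 ✓

α = 1/20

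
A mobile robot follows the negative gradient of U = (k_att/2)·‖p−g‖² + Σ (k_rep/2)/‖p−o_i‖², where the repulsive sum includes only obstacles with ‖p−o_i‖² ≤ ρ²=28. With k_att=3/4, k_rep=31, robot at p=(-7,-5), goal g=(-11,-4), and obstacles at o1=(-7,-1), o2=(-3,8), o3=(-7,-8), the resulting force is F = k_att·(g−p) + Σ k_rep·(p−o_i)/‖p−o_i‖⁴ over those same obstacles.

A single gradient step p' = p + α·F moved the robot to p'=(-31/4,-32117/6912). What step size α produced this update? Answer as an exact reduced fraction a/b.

F_att = 3/4·(g−p) = 3/4·(-4,1) = (-3.0000,0.7500)
o1: d²=16 ≤ ρ²=28; F_rep = 31·(0,-4)/16² = (0.0000,-0.4844)
o2: d²=185 > ρ²=28 → inactive
o3: d²=9 ≤ ρ²=28; F_rep = 31·(0,3)/9² = (0.0000,1.1481)
F = F_att + ΣF_rep = (-3.0000,1.4138)
Δp = p'−p = (-0.7500,0.3534); α = Δx/Fx = (-3/4) / (-3) = 1/4
check: Δy/Fy = (2443/6912) / (2443/1728) = 1/4 ✓

α = 1/4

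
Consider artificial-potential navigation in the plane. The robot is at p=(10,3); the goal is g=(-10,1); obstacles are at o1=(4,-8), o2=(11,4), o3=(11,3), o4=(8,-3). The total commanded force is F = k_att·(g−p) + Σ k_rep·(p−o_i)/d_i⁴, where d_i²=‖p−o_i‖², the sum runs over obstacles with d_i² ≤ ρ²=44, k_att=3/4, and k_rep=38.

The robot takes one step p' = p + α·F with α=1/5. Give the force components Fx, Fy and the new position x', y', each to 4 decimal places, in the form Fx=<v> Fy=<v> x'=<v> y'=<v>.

F_att = 3/4·(g−p) = 3/4·(-20,-2) = (-15.0000,-1.5000)
o1: d²=157 > ρ²=44 → inactive
o2: d²=2 ≤ ρ²=44; F_rep = 38·(-1,-1)/2² = (-9.5000,-9.5000)
o3: d²=1 ≤ ρ²=44; F_rep = 38·(-1,0)/1² = (-38.0000,0.0000)
o4: d²=40 ≤ ρ²=44; F_rep = 38·(2,6)/40² = (0.0475,0.1425)
F = F_att + ΣF_rep = (-62.4525,-10.8575)
p' = p + 1/5·F = (-2.4905,0.8285)

Fx=-62.4525 Fy=-10.8575 x'=-2.4905 y'=0.8285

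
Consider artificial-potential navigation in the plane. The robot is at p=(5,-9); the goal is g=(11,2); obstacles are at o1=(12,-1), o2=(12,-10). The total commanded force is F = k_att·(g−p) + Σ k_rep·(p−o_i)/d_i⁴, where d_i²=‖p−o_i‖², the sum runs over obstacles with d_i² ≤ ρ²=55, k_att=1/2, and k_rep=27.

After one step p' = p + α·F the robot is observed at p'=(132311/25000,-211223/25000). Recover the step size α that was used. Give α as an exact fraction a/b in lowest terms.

α = 1/10

F_att = 1/2·(g−p) = 1/2·(6,11) = (3.0000,5.5000)
o1: d²=113 > ρ²=55 → inactive
o2: d²=50 ≤ ρ²=55; F_rep = 27·(-7,1)/50² = (-0.0756,0.0108)
F = F_att + ΣF_rep = (2.9244,5.5108)
Δp = p'−p = (0.2924,0.5511); α = Δx/Fx = (7311/25000) / (7311/2500) = 1/10
check: Δy/Fy = (13777/25000) / (13777/2500) = 1/10 ✓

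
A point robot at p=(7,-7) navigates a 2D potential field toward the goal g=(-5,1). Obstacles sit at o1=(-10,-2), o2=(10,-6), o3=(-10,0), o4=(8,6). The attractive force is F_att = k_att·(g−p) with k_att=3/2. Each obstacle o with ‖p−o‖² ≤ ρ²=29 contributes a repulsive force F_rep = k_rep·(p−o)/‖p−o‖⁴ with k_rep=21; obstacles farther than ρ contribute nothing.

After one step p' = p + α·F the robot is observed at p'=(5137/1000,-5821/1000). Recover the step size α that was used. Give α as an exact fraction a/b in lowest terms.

F_att = 3/2·(g−p) = 3/2·(-12,8) = (-18.0000,12.0000)
o1: d²=314 > ρ²=29 → inactive
o2: d²=10 ≤ ρ²=29; F_rep = 21·(-3,-1)/10² = (-0.6300,-0.2100)
o3: d²=338 > ρ²=29 → inactive
o4: d²=170 > ρ²=29 → inactive
F = F_att + ΣF_rep = (-18.6300,11.7900)
Δp = p'−p = (-1.8630,1.1790); α = Δx/Fx = (-1863/1000) / (-1863/100) = 1/10
check: Δy/Fy = (1179/1000) / (1179/100) = 1/10 ✓

α = 1/10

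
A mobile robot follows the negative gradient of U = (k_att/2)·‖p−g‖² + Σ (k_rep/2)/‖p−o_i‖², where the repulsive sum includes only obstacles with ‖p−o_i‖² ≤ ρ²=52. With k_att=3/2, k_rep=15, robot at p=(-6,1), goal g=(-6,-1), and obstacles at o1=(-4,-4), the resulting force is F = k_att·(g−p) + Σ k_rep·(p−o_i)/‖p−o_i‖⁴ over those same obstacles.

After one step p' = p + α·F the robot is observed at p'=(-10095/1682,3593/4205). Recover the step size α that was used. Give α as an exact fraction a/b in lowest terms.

α = 1/20

F_att = 3/2·(g−p) = 3/2·(0,-2) = (0.0000,-3.0000)
o1: d²=29 ≤ ρ²=52; F_rep = 15·(-2,5)/29² = (-0.0357,0.0892)
F = F_att + ΣF_rep = (-0.0357,-2.9108)
Δp = p'−p = (-0.0018,-0.1455); α = Δx/Fx = (-3/1682) / (-30/841) = 1/20
check: Δy/Fy = (-612/4205) / (-2448/841) = 1/20 ✓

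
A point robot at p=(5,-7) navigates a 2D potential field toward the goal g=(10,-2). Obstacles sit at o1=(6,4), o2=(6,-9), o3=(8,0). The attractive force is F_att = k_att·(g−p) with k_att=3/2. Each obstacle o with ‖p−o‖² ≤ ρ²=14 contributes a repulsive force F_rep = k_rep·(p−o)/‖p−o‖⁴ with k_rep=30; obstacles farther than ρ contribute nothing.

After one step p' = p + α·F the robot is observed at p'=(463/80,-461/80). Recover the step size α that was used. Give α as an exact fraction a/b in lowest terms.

F_att = 3/2·(g−p) = 3/2·(5,5) = (7.5000,7.5000)
o1: d²=122 > ρ²=14 → inactive
o2: d²=5 ≤ ρ²=14; F_rep = 30·(-1,2)/5² = (-1.2000,2.4000)
o3: d²=58 > ρ²=14 → inactive
F = F_att + ΣF_rep = (6.3000,9.9000)
Δp = p'−p = (0.7875,1.2375); α = Δx/Fx = (63/80) / (63/10) = 1/8
check: Δy/Fy = (99/80) / (99/10) = 1/8 ✓

α = 1/8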